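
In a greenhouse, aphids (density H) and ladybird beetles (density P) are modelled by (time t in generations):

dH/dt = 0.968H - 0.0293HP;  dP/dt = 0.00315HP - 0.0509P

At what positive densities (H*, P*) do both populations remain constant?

Set dP/dt = 0 with P > 0: 0.00315H - 0.0509 = 0, so H* = 0.0509/0.00315 = 16.2.
Set dH/dt = 0 with H > 0: 0.968 - 0.0293P = 0, so P* = 0.968/0.0293 = 33.

H* ≈ 16.2, P* ≈ 33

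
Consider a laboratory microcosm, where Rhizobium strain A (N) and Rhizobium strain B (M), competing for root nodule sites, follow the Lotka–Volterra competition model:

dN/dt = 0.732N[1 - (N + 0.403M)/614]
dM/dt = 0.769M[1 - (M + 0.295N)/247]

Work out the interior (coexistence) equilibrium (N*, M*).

N* ≈ 584, M* ≈ 74.8

Setting both brackets to zero gives the nullclines N + 0.403M = 614 and 0.295N + M = 247.
Substituting M = 247 - 0.295N into the first: N(1 - 0.403·0.295) = 614 - 0.403·247.
So N* = 514/0.881 = 584, and then M* = 247 - 0.295·584 = 74.8.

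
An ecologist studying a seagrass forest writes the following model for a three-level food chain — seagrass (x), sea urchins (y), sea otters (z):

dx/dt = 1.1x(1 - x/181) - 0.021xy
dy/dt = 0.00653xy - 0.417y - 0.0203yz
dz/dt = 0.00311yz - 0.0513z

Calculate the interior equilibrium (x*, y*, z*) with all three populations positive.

From dz/dt = 0: 0.00311y* = 0.0513, so y* = 16.5.
From dx/dt = 0: 1.1(1 - x*/181) = 0.021·16.5, giving x* = 181·(1 - 0.315) = 124.
From dy/dt = 0: 0.00653·124 - 0.417 = 0.0203z*, so z* = 0.393/0.0203 = 19.3.

x* ≈ 124, y* ≈ 16.5, z* ≈ 19.3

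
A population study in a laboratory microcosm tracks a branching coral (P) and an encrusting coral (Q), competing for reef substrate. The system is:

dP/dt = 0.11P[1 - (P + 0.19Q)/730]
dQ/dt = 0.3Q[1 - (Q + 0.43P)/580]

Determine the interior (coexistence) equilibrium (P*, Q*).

P* ≈ 675, Q* ≈ 290

Setting both brackets to zero gives the nullclines P + 0.19Q = 730 and 0.43P + Q = 580.
Substituting Q = 580 - 0.43P into the first: P(1 - 0.19·0.43) = 730 - 0.19·580.
So P* = 620/0.918 = 675, and then Q* = 580 - 0.43·675 = 290.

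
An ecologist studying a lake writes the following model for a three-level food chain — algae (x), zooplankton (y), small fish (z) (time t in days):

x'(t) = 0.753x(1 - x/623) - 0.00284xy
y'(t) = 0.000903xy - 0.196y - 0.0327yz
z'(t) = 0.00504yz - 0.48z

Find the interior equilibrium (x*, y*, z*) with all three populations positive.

x* ≈ 399, y* ≈ 95.2, z* ≈ 5.03

From dz/dt = 0: 0.00504y* = 0.48, so y* = 95.2.
From dx/dt = 0: 0.753(1 - x*/623) = 0.00284·95.2, giving x* = 623·(1 - 0.359) = 399.
From dy/dt = 0: 0.000903·399 - 0.196 = 0.0327z*, so z* = 0.164/0.0327 = 5.03.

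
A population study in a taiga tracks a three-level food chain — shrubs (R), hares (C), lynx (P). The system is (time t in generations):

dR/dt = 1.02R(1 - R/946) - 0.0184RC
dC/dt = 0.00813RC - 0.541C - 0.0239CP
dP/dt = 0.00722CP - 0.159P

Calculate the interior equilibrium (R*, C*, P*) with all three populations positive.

From dP/dt = 0: 0.00722C* = 0.159, so C* = 22.
From dR/dt = 0: 1.02(1 - R*/946) = 0.0184·22, giving R* = 946·(1 - 0.397) = 570.
From dC/dt = 0: 0.00813·570 - 0.541 = 0.0239P*, so P* = 4.09/0.0239 = 171.

R* ≈ 570, C* ≈ 22, P* ≈ 171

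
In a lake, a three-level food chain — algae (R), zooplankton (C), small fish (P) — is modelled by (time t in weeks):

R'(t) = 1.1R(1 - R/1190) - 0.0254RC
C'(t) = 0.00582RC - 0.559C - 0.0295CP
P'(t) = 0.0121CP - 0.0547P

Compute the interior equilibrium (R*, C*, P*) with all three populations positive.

From dP/dt = 0: 0.0121C* = 0.0547, so C* = 4.52.
From dR/dt = 0: 1.1(1 - R*/1190) = 0.0254·4.52, giving R* = 1190·(1 - 0.104) = 1070.
From dC/dt = 0: 0.00582·1070 - 0.559 = 0.0295P*, so P* = 5.64/0.0295 = 191.

R* ≈ 1070, C* ≈ 4.52, P* ≈ 191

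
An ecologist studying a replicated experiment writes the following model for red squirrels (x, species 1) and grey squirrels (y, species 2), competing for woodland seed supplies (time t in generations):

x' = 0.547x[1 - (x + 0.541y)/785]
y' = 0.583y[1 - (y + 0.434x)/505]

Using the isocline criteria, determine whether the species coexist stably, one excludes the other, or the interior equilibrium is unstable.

stable coexistence

Compare the nullcline intercepts: K1/α12 = 785/0.541 = 1450 > K2 = 505; K2/α21 = 505/0.434 = 1160 > K1 = 785.
Since both inequalities hold, each species can invade when rare, so the interior equilibrium is stable.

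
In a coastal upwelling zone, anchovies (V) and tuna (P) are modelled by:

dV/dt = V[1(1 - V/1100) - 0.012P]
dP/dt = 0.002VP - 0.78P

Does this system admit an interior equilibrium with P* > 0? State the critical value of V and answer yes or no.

Threshold V = 390; K > 390, so yes, the predator persists.

The predator equation gives dP/dt > 0 only when V > 0.78/0.002 = 390.
Without the predator, V → K = 1100. Since 1100 > 390, the predator can invade and persist.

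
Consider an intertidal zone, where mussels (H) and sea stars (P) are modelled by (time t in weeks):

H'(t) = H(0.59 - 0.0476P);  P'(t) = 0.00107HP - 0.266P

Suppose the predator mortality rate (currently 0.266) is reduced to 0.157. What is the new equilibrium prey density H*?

H* ≈ 147

At the interior fixed point, setting dP/dt = 0 with P > 0 fixes H* = (predator death rate)/(HP coefficient) — independent of the other coefficients.
With the change, H* = 0.157/0.00107 = 147; it falls from 249.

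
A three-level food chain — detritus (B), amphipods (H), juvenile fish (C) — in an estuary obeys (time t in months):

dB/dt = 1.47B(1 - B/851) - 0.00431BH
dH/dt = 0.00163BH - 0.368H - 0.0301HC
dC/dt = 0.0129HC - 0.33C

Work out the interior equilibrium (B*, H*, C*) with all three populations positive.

From dC/dt = 0: 0.0129H* = 0.33, so H* = 25.6.
From dB/dt = 0: 1.47(1 - B*/851) = 0.00431·25.6, giving B* = 851·(1 - 0.075) = 787.
From dH/dt = 0: 0.00163·787 - 0.368 = 0.0301C*, so C* = 0.915/0.0301 = 30.4.

B* ≈ 787, H* ≈ 25.6, C* ≈ 30.4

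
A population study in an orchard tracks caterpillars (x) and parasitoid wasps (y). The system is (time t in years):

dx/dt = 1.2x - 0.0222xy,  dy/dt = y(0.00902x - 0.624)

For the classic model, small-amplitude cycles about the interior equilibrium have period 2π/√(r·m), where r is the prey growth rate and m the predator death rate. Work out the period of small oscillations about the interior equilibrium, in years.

Here r = 1.2 and m = 0.624, so r·m = 0.749.
ω = √0.749 = 0.865 per year, hence T = 2π/ω ≈ 7.26 years.

T ≈ 7.26 years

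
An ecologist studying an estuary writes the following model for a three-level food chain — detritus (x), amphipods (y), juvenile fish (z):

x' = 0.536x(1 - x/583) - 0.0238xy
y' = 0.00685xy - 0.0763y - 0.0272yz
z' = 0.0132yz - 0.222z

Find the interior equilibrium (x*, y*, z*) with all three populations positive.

x* ≈ 148, y* ≈ 16.8, z* ≈ 34.4

From dz/dt = 0: 0.0132y* = 0.222, so y* = 16.8.
From dx/dt = 0: 0.536(1 - x*/583) = 0.0238·16.8, giving x* = 583·(1 - 0.747) = 148.
From dy/dt = 0: 0.00685·148 - 0.0763 = 0.0272z*, so z* = 0.935/0.0272 = 34.4.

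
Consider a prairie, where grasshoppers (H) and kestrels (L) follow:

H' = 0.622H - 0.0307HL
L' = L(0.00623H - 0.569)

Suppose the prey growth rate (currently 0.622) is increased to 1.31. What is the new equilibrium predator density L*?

At the interior fixed point, setting dH/dt = 0 with H > 0 fixes L* = (prey growth rate)/(HL coefficient) — independent of the other coefficients.
With the change, L* = 1.31/0.0307 = 42.7; it rises from 20.3.

L* ≈ 42.7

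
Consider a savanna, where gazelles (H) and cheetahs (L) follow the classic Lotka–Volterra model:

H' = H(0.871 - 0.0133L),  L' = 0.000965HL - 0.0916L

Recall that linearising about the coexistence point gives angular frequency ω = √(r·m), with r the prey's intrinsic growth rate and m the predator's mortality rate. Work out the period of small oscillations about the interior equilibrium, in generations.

T ≈ 22.2 generations

Here r = 0.871 and m = 0.0916, so r·m = 0.0798.
ω = √0.0798 = 0.282 per generation, hence T = 2π/ω ≈ 22.2 generations.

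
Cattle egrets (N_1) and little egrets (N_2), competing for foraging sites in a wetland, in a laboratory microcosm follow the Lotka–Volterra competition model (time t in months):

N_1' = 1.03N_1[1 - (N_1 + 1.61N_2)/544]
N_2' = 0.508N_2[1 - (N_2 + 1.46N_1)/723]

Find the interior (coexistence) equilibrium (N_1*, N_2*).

Setting both brackets to zero gives the nullclines N_1 + 1.61N_2 = 544 and 1.46N_1 + N_2 = 723.
Substituting N_2 = 723 - 1.46N_1 into the first: N_1(1 - 1.61·1.46) = 544 - 1.61·723.
So N_1* = -620/-1.35 = 459, and then N_2* = 723 - 1.46·459 = 52.7.

N_1* ≈ 459, N_2* ≈ 52.7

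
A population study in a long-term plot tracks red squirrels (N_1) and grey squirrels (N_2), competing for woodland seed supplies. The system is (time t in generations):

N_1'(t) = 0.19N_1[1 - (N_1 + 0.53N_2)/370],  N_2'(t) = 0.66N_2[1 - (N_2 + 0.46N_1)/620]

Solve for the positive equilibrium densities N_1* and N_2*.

Setting both brackets to zero gives the nullclines N_1 + 0.53N_2 = 370 and 0.46N_1 + N_2 = 620.
Substituting N_2 = 620 - 0.46N_1 into the first: N_1(1 - 0.53·0.46) = 370 - 0.53·620.
So N_1* = 41.4/0.756 = 54.7, and then N_2* = 620 - 0.46·54.7 = 595.

N_1* ≈ 54.7, N_2* ≈ 595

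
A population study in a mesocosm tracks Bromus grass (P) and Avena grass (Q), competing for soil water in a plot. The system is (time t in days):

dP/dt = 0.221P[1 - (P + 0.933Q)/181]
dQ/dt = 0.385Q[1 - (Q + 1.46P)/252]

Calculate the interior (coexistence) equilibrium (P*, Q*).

P* ≈ 149, Q* ≈ 33.9

Setting both brackets to zero gives the nullclines P + 0.933Q = 181 and 1.46P + Q = 252.
Substituting Q = 252 - 1.46P into the first: P(1 - 0.933·1.46) = 181 - 0.933·252.
So P* = -54.1/-0.362 = 149, and then Q* = 252 - 1.46·149 = 33.9.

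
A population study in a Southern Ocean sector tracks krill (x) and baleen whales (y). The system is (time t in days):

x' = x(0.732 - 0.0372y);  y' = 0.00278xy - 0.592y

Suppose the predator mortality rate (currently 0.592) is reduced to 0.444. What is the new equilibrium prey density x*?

At the interior fixed point, setting dy/dt = 0 with y > 0 fixes x* = (predator death rate)/(xy coefficient) — independent of the other coefficients.
With the change, x* = 0.444/0.00278 = 160; it falls from 213.

x* ≈ 160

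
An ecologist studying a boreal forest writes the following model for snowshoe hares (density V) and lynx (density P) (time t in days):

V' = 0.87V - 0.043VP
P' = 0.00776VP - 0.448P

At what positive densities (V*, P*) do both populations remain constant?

Set dP/dt = 0 with P > 0: 0.00776V - 0.448 = 0, so V* = 0.448/0.00776 = 57.7.
Set dV/dt = 0 with V > 0: 0.87 - 0.043P = 0, so P* = 0.87/0.043 = 20.2.

V* ≈ 57.7, P* ≈ 20.2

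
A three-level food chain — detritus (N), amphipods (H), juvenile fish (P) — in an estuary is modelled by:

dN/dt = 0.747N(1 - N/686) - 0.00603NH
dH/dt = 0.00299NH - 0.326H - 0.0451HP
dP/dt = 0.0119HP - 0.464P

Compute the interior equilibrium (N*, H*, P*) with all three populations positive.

N* ≈ 470, H* ≈ 39, P* ≈ 23.9

From dP/dt = 0: 0.0119H* = 0.464, so H* = 39.
From dN/dt = 0: 0.747(1 - N*/686) = 0.00603·39, giving N* = 686·(1 - 0.315) = 470.
From dH/dt = 0: 0.00299·470 - 0.326 = 0.0451P*, so P* = 1.08/0.0451 = 23.9.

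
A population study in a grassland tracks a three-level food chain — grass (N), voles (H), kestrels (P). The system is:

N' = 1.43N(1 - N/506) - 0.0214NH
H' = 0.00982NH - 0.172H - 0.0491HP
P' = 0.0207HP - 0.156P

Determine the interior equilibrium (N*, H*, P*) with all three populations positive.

From dP/dt = 0: 0.0207H* = 0.156, so H* = 7.54.
From dN/dt = 0: 1.43(1 - N*/506) = 0.0214·7.54, giving N* = 506·(1 - 0.113) = 449.
From dH/dt = 0: 0.00982·449 - 0.172 = 0.0491P*, so P* = 4.24/0.0491 = 86.3.

N* ≈ 449, H* ≈ 7.54, P* ≈ 86.3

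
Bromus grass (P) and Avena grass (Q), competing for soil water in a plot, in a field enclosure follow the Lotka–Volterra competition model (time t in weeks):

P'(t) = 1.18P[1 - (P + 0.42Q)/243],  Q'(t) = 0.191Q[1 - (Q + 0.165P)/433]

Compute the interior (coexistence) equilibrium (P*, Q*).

Setting both brackets to zero gives the nullclines P + 0.42Q = 243 and 0.165P + Q = 433.
Substituting Q = 433 - 0.165P into the first: P(1 - 0.42·0.165) = 243 - 0.42·433.
So P* = 61.1/0.931 = 65.7, and then Q* = 433 - 0.165·65.7 = 422.

P* ≈ 65.7, Q* ≈ 422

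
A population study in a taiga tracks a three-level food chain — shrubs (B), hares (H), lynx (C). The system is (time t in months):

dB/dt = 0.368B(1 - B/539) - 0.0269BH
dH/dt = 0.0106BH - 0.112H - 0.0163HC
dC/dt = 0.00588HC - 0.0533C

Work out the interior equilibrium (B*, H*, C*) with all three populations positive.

From dC/dt = 0: 0.00588H* = 0.0533, so H* = 9.06.
From dB/dt = 0: 0.368(1 - B*/539) = 0.0269·9.06, giving B* = 539·(1 - 0.663) = 182.
From dH/dt = 0: 0.0106·182 - 0.112 = 0.0163C*, so C* = 1.82/0.0163 = 111.

B* ≈ 182, H* ≈ 9.06, C* ≈ 111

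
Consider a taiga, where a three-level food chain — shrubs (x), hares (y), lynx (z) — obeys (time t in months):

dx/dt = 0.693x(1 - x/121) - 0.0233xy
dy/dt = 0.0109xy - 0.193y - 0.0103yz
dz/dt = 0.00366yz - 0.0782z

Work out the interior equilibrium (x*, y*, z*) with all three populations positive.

x* ≈ 34.1, y* ≈ 21.4, z* ≈ 17.3

From dz/dt = 0: 0.00366y* = 0.0782, so y* = 21.4.
From dx/dt = 0: 0.693(1 - x*/121) = 0.0233·21.4, giving x* = 121·(1 - 0.718) = 34.1.
From dy/dt = 0: 0.0109·34.1 - 0.193 = 0.0103z*, so z* = 0.178/0.0103 = 17.3.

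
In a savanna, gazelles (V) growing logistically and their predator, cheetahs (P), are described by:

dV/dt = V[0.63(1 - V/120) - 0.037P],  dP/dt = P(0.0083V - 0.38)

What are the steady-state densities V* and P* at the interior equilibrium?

V* ≈ 45.8, P* ≈ 10.5

From dP/dt = 0 with P > 0: 0.0083V* = 0.38, so V* = 45.8.
Substitute into dV/dt = 0: 0.63(1 - 45.8/120) = 0.037P*.
The bracket is 0.618, giving P* = 0.39/0.037 = 10.5.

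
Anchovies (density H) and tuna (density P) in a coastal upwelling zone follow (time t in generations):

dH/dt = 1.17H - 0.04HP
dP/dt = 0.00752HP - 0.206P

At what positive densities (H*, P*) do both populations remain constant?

Set dP/dt = 0 with P > 0: 0.00752H - 0.206 = 0, so H* = 0.206/0.00752 = 27.4.
Set dH/dt = 0 with H > 0: 1.17 - 0.04P = 0, so P* = 1.17/0.04 = 29.2.

H* ≈ 27.4, P* ≈ 29.2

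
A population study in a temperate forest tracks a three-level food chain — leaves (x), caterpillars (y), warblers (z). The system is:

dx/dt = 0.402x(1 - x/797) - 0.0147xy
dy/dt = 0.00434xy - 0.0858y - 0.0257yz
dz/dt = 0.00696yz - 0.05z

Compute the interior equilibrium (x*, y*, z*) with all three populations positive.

x* ≈ 588, y* ≈ 7.18, z* ≈ 95.9

From dz/dt = 0: 0.00696y* = 0.05, so y* = 7.18.
From dx/dt = 0: 0.402(1 - x*/797) = 0.0147·7.18, giving x* = 797·(1 - 0.263) = 588.
From dy/dt = 0: 0.00434·588 - 0.0858 = 0.0257z*, so z* = 2.46/0.0257 = 95.9.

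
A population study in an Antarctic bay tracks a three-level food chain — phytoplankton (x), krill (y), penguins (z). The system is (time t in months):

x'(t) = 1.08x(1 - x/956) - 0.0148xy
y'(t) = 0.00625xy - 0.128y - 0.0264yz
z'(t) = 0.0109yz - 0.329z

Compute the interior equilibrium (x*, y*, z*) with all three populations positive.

x* ≈ 561, y* ≈ 30.2, z* ≈ 128

From dz/dt = 0: 0.0109y* = 0.329, so y* = 30.2.
From dx/dt = 0: 1.08(1 - x*/956) = 0.0148·30.2, giving x* = 956·(1 - 0.414) = 561.
From dy/dt = 0: 0.00625·561 - 0.128 = 0.0264z*, so z* = 3.38/0.0264 = 128.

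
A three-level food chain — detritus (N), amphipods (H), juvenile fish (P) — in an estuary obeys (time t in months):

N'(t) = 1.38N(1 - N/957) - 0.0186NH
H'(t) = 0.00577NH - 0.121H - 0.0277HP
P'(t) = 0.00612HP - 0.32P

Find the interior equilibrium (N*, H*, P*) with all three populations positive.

N* ≈ 283, H* ≈ 52.3, P* ≈ 54.5

From dP/dt = 0: 0.00612H* = 0.32, so H* = 52.3.
From dN/dt = 0: 1.38(1 - N*/957) = 0.0186·52.3, giving N* = 957·(1 - 0.705) = 283.
From dH/dt = 0: 0.00577·283 - 0.121 = 0.0277P*, so P* = 1.51/0.0277 = 54.5.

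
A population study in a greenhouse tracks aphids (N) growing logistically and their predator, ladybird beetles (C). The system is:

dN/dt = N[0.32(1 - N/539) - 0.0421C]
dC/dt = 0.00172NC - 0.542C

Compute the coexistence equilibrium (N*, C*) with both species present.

From dC/dt = 0 with C > 0: 0.00172N* = 0.542, so N* = 315.
Substitute into dN/dt = 0: 0.32(1 - 315/539) = 0.0421C*.
The bracket is 0.415, giving C* = 0.133/0.0421 = 3.16.

N* ≈ 315, C* ≈ 3.16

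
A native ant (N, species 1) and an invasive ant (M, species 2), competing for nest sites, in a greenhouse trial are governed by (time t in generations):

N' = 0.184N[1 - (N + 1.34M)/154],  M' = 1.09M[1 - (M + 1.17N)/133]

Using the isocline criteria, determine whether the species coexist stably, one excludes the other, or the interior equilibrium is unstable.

Compare the nullcline intercepts: K1/α12 = 154/1.34 = 115 < K2 = 133; K2/α21 = 133/1.17 = 114 < K1 = 154.
Since both are reversed, neither can invade when rare; the interior point is a saddle.

unstable coexistence (outcome depends on initial conditions)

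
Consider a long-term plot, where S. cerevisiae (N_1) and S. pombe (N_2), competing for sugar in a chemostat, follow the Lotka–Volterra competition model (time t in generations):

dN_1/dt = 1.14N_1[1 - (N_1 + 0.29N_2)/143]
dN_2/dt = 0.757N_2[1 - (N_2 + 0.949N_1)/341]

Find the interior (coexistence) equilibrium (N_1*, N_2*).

N_1* ≈ 60.9, N_2* ≈ 283

Setting both brackets to zero gives the nullclines N_1 + 0.29N_2 = 143 and 0.949N_1 + N_2 = 341.
Substituting N_2 = 341 - 0.949N_1 into the first: N_1(1 - 0.29·0.949) = 143 - 0.29·341.
So N_1* = 44.1/0.725 = 60.9, and then N_2* = 341 - 0.949·60.9 = 283.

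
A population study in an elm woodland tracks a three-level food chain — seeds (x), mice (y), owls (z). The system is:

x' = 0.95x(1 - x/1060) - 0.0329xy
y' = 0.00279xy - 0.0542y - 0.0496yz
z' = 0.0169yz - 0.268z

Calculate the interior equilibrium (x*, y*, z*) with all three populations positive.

x* ≈ 478, y* ≈ 15.9, z* ≈ 25.8

From dz/dt = 0: 0.0169y* = 0.268, so y* = 15.9.
From dx/dt = 0: 0.95(1 - x*/1060) = 0.0329·15.9, giving x* = 1060·(1 - 0.549) = 478.
From dy/dt = 0: 0.00279·478 - 0.0542 = 0.0496z*, so z* = 1.28/0.0496 = 25.8.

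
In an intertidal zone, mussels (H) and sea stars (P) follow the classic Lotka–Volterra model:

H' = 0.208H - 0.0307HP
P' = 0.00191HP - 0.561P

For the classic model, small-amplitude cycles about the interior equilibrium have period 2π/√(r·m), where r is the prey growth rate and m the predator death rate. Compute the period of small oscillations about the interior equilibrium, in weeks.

T ≈ 18.4 weeks

Here r = 0.208 and m = 0.561, so r·m = 0.117.
ω = √0.117 = 0.342 per week, hence T = 2π/ω ≈ 18.4 weeks.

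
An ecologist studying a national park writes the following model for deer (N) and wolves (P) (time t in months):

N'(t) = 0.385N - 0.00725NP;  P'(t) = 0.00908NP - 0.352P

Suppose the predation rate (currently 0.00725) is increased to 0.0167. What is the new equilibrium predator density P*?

P* ≈ 23.1

At the interior fixed point, setting dN/dt = 0 with N > 0 fixes P* = (prey growth rate)/(NP coefficient) — independent of the other coefficients.
With the change, P* = 0.385/0.0167 = 23.1; it falls from 53.1.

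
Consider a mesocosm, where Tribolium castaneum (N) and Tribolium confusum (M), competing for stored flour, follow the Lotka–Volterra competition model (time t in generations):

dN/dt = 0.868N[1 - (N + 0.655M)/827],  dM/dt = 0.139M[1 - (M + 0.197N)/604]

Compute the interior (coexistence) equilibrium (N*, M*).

N* ≈ 495, M* ≈ 506

Setting both brackets to zero gives the nullclines N + 0.655M = 827 and 0.197N + M = 604.
Substituting M = 604 - 0.197N into the first: N(1 - 0.655·0.197) = 827 - 0.655·604.
So N* = 431/0.871 = 495, and then M* = 604 - 0.197·495 = 506.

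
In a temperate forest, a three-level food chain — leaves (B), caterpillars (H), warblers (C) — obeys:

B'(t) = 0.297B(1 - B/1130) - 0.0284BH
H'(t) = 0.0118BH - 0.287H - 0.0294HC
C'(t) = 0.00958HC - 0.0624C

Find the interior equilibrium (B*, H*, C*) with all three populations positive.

B* ≈ 426, H* ≈ 6.51, C* ≈ 161

From dC/dt = 0: 0.00958H* = 0.0624, so H* = 6.51.
From dB/dt = 0: 0.297(1 - B*/1130) = 0.0284·6.51, giving B* = 1130·(1 - 0.623) = 426.
From dH/dt = 0: 0.0118·426 - 0.287 = 0.0294C*, so C* = 4.74/0.0294 = 161.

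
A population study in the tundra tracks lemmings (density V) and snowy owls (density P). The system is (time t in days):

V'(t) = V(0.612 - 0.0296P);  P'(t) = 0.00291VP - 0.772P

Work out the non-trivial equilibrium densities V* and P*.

V* ≈ 265, P* ≈ 20.7

Set dP/dt = 0 with P > 0: 0.00291V - 0.772 = 0, so V* = 0.772/0.00291 = 265.
Set dV/dt = 0 with V > 0: 0.612 - 0.0296P = 0, so P* = 0.612/0.0296 = 20.7.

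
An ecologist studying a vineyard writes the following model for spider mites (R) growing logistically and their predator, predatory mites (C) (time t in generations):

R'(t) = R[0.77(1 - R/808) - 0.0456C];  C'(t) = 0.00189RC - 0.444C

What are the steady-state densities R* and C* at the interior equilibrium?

From dC/dt = 0 with C > 0: 0.00189R* = 0.444, so R* = 235.
Substitute into dR/dt = 0: 0.77(1 - 235/808) = 0.0456C*.
The bracket is 0.709, giving C* = 0.546/0.0456 = 12.

R* ≈ 235, C* ≈ 12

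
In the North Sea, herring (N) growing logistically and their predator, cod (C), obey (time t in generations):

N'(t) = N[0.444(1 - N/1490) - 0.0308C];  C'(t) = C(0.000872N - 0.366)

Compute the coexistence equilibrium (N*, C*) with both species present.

From dC/dt = 0 with C > 0: 0.000872N* = 0.366, so N* = 420.
Substitute into dN/dt = 0: 0.444(1 - 420/1490) = 0.0308C*.
The bracket is 0.718, giving C* = 0.319/0.0308 = 10.4.

N* ≈ 420, C* ≈ 10.4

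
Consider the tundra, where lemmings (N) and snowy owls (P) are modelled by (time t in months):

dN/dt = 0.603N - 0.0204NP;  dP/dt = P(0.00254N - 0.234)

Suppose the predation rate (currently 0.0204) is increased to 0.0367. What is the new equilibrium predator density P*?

At the interior fixed point, setting dN/dt = 0 with N > 0 fixes P* = (prey growth rate)/(NP coefficient) — independent of the other coefficients.
With the change, P* = 0.603/0.0367 = 16.4; it falls from 29.6.

P* ≈ 16.4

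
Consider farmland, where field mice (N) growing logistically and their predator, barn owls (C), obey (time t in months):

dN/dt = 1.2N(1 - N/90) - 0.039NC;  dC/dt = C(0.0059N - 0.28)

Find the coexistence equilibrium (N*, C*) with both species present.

N* ≈ 47.5, C* ≈ 14.5

From dC/dt = 0 with C > 0: 0.0059N* = 0.28, so N* = 47.5.
Substitute into dN/dt = 0: 1.2(1 - 47.5/90) = 0.039C*.
The bracket is 0.473, giving C* = 0.567/0.039 = 14.5.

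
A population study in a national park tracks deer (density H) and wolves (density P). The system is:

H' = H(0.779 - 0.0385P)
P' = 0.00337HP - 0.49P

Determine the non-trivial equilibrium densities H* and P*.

H* ≈ 145, P* ≈ 20.2

Set dP/dt = 0 with P > 0: 0.00337H - 0.49 = 0, so H* = 0.49/0.00337 = 145.
Set dH/dt = 0 with H > 0: 0.779 - 0.0385P = 0, so P* = 0.779/0.0385 = 20.2.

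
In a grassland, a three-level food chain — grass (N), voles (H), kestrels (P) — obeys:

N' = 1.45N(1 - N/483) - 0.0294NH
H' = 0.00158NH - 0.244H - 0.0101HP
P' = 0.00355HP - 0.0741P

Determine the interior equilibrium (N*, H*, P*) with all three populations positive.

From dP/dt = 0: 0.00355H* = 0.0741, so H* = 20.9.
From dN/dt = 0: 1.45(1 - N*/483) = 0.0294·20.9, giving N* = 483·(1 - 0.423) = 279.
From dH/dt = 0: 0.00158·279 - 0.244 = 0.0101P*, so P* = 0.196/0.0101 = 19.4.

N* ≈ 279, H* ≈ 20.9, P* ≈ 19.4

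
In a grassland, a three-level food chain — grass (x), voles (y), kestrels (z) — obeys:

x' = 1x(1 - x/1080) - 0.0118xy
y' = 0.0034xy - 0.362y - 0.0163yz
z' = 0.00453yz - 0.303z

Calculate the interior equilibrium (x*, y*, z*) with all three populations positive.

x* ≈ 228, y* ≈ 66.9, z* ≈ 25.3

From dz/dt = 0: 0.00453y* = 0.303, so y* = 66.9.
From dx/dt = 0: 1(1 - x*/1080) = 0.0118·66.9, giving x* = 1080·(1 - 0.789) = 228.
From dy/dt = 0: 0.0034·228 - 0.362 = 0.0163z*, so z* = 0.412/0.0163 = 25.3.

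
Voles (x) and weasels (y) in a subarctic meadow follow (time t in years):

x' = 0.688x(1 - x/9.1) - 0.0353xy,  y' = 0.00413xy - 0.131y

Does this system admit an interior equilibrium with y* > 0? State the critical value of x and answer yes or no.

The predator equation gives dy/dt > 0 only when x > 0.131/0.00413 = 31.7.
Without the predator, x → K = 9.1. Since 9.1 < 31.7, the predator cannot invade.

Threshold x = 31.7; K < 31.7, so no, the predator goes extinct.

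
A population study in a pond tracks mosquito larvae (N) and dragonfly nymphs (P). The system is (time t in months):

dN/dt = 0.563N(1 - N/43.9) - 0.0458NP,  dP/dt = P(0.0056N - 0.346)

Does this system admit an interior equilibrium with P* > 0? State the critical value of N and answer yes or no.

The predator equation gives dP/dt > 0 only when N > 0.346/0.0056 = 61.8.
Without the predator, N → K = 43.9. Since 43.9 < 61.8, the predator cannot invade.

Threshold N = 61.8; K < 61.8, so no, the predator goes extinct.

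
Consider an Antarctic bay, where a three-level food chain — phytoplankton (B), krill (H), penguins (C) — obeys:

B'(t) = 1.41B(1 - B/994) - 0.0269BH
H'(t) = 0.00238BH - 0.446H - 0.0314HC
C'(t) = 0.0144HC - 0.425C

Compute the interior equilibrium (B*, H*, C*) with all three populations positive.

From dC/dt = 0: 0.0144H* = 0.425, so H* = 29.5.
From dB/dt = 0: 1.41(1 - B*/994) = 0.0269·29.5, giving B* = 994·(1 - 0.563) = 434.
From dH/dt = 0: 0.00238·434 - 0.446 = 0.0314C*, so C* = 0.588/0.0314 = 18.7.

B* ≈ 434, H* ≈ 29.5, C* ≈ 18.7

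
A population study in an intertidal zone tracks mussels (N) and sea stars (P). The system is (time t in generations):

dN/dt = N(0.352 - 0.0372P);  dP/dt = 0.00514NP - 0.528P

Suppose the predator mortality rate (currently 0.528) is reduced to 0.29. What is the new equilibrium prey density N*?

N* ≈ 56.4

At the interior fixed point, setting dP/dt = 0 with P > 0 fixes N* = (predator death rate)/(NP coefficient) — independent of the other coefficients.
With the change, N* = 0.29/0.00514 = 56.4; it falls from 103.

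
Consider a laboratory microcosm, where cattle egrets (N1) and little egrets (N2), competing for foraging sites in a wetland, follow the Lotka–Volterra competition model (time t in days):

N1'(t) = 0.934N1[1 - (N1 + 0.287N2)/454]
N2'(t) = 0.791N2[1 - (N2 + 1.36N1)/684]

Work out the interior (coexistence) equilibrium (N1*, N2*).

Setting both brackets to zero gives the nullclines N1 + 0.287N2 = 454 and 1.36N1 + N2 = 684.
Substituting N2 = 684 - 1.36N1 into the first: N1(1 - 0.287·1.36) = 454 - 0.287·684.
So N1* = 258/0.61 = 423, and then N2* = 684 - 1.36·423 = 109.

N1* ≈ 423, N2* ≈ 109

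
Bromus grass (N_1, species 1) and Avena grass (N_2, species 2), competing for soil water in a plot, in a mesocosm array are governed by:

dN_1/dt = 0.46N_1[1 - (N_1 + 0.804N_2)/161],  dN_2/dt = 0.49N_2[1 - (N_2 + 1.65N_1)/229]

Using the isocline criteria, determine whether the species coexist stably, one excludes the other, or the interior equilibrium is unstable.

Compare the nullcline intercepts: K1/α12 = 161/0.804 = 200 < K2 = 229; K2/α21 = 229/1.65 = 139 < K1 = 161.
Since both are reversed, neither can invade when rare; the interior point is a saddle.

unstable coexistence (outcome depends on initial conditions)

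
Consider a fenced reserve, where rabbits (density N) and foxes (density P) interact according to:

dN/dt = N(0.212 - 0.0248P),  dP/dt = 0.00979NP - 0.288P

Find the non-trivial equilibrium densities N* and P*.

Set dP/dt = 0 with P > 0: 0.00979N - 0.288 = 0, so N* = 0.288/0.00979 = 29.4.
Set dN/dt = 0 with N > 0: 0.212 - 0.0248P = 0, so P* = 0.212/0.0248 = 8.55.

N* ≈ 29.4, P* ≈ 8.55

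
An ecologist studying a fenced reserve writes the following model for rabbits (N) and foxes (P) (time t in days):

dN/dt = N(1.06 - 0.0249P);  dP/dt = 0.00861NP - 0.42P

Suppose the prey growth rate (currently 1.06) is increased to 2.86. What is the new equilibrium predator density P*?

At the interior fixed point, setting dN/dt = 0 with N > 0 fixes P* = (prey growth rate)/(NP coefficient) — independent of the other coefficients.
With the change, P* = 2.86/0.0249 = 115; it rises from 42.6.

P* ≈ 115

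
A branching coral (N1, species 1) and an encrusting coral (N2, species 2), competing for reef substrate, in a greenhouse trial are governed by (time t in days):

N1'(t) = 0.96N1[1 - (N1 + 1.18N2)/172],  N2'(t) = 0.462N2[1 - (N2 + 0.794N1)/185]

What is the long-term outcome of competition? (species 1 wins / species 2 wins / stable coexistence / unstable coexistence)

species 2 excludes species 1

Compare the nullcline intercepts: K1/α12 = 172/1.18 = 146 < K2 = 185; K2/α21 = 185/0.794 = 233 > K1 = 172.
Since the inequalities point opposite ways, species 2 can invade but species 1 cannot.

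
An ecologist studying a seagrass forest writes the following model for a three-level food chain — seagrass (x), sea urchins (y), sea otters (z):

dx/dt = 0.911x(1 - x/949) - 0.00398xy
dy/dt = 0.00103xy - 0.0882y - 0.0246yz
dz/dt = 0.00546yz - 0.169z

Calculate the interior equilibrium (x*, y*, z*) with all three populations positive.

From dz/dt = 0: 0.00546y* = 0.169, so y* = 31.
From dx/dt = 0: 0.911(1 - x*/949) = 0.00398·31, giving x* = 949·(1 - 0.135) = 821.
From dy/dt = 0: 0.00103·821 - 0.0882 = 0.0246z*, so z* = 0.757/0.0246 = 30.8.

x* ≈ 821, y* ≈ 31, z* ≈ 30.8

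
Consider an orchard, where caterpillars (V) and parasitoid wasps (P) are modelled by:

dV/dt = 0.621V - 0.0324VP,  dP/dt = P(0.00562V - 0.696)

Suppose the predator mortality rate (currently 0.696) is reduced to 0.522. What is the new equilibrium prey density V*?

At the interior fixed point, setting dP/dt = 0 with P > 0 fixes V* = (predator death rate)/(VP coefficient) — independent of the other coefficients.
With the change, V* = 0.522/0.00562 = 92.9; it falls from 124.

V* ≈ 92.9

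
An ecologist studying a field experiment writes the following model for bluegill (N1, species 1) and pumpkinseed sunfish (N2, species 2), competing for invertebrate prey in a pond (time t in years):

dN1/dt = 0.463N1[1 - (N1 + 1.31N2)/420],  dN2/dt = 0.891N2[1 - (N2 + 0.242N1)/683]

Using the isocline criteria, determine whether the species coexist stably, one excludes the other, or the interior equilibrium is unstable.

Compare the nullcline intercepts: K1/α12 = 420/1.31 = 321 < K2 = 683; K2/α21 = 683/0.242 = 2820 > K1 = 420.
Since the inequalities point opposite ways, species 2 can invade but species 1 cannot.

species 2 excludes species 1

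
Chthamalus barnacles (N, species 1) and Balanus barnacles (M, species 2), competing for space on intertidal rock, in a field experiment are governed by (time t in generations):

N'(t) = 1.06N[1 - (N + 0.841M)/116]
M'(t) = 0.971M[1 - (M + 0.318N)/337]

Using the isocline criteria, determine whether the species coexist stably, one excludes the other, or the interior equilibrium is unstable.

Compare the nullcline intercepts: K1/α12 = 116/0.841 = 138 < K2 = 337; K2/α21 = 337/0.318 = 1060 > K1 = 116.
Since the inequalities point opposite ways, species 2 can invade but species 1 cannot.

species 2 excludes species 1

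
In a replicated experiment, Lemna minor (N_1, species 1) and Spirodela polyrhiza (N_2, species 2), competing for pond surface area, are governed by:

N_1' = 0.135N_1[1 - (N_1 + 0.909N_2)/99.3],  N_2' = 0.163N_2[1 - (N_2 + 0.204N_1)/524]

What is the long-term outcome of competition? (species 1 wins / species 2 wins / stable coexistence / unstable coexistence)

species 2 excludes species 1

Compare the nullcline intercepts: K1/α12 = 99.3/0.909 = 109 < K2 = 524; K2/α21 = 524/0.204 = 2570 > K1 = 99.3.
Since the inequalities point opposite ways, species 2 can invade but species 1 cannot.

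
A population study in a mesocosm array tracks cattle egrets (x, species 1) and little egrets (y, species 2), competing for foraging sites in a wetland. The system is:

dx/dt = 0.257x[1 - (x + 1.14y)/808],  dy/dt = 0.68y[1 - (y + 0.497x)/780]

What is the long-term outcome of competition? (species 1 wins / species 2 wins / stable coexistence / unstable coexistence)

Compare the nullcline intercepts: K1/α12 = 808/1.14 = 709 < K2 = 780; K2/α21 = 780/0.497 = 1570 > K1 = 808.
Since the inequalities point opposite ways, species 2 can invade but species 1 cannot.

species 2 excludes species 1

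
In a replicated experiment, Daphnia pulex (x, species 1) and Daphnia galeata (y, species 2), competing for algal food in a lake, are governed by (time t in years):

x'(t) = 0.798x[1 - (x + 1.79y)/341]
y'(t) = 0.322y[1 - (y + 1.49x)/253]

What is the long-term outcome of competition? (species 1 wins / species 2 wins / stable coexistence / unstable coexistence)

unstable coexistence (outcome depends on initial conditions)

Compare the nullcline intercepts: K1/α12 = 341/1.79 = 191 < K2 = 253; K2/α21 = 253/1.49 = 170 < K1 = 341.
Since both are reversed, neither can invade when rare; the interior point is a saddle.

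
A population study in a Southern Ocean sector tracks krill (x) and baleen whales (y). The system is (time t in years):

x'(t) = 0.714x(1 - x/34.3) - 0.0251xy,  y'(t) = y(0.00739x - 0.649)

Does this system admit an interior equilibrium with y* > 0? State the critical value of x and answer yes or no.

Threshold x = 87.8; K < 87.8, so no, the predator goes extinct.

The predator equation gives dy/dt > 0 only when x > 0.649/0.00739 = 87.8.
Without the predator, x → K = 34.3. Since 34.3 < 87.8, the predator cannot invade.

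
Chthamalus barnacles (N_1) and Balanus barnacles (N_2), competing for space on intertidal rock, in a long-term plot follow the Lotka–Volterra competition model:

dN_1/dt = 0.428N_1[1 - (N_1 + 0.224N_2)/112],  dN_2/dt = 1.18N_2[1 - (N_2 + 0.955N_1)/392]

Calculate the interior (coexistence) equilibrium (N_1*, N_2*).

Setting both brackets to zero gives the nullclines N_1 + 0.224N_2 = 112 and 0.955N_1 + N_2 = 392.
Substituting N_2 = 392 - 0.955N_1 into the first: N_1(1 - 0.224·0.955) = 112 - 0.224·392.
So N_1* = 24.2/0.786 = 30.8, and then N_2* = 392 - 0.955·30.8 = 363.

N_1* ≈ 30.8, N_2* ≈ 363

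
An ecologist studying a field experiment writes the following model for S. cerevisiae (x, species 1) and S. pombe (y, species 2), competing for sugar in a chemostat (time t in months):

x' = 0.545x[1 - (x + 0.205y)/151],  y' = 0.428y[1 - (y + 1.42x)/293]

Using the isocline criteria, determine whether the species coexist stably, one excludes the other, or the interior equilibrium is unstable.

Compare the nullcline intercepts: K1/α12 = 151/0.205 = 737 > K2 = 293; K2/α21 = 293/1.42 = 206 > K1 = 151.
Since both inequalities hold, each species can invade when rare, so the interior equilibrium is stable.

stable coexistence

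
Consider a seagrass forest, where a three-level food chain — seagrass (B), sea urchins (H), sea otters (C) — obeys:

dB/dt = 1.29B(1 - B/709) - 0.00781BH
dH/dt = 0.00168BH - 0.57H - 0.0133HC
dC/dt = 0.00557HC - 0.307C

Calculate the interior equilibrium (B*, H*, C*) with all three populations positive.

From dC/dt = 0: 0.00557H* = 0.307, so H* = 55.1.
From dB/dt = 0: 1.29(1 - B*/709) = 0.00781·55.1, giving B* = 709·(1 - 0.334) = 472.
From dH/dt = 0: 0.00168·472 - 0.57 = 0.0133C*, so C* = 0.224/0.0133 = 16.8.

B* ≈ 472, H* ≈ 55.1, C* ≈ 16.8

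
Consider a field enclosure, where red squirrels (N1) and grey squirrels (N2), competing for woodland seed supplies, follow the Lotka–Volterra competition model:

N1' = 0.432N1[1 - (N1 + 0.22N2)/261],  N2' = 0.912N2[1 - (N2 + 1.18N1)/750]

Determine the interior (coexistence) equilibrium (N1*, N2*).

Setting both brackets to zero gives the nullclines N1 + 0.22N2 = 261 and 1.18N1 + N2 = 750.
Substituting N2 = 750 - 1.18N1 into the first: N1(1 - 0.22·1.18) = 261 - 0.22·750.
So N1* = 96/0.74 = 130, and then N2* = 750 - 1.18·130 = 597.

N1* ≈ 130, N2* ≈ 597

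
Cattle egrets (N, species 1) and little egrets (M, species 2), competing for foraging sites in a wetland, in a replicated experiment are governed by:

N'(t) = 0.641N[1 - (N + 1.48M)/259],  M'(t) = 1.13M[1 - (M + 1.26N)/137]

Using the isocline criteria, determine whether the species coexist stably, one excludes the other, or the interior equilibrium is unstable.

Compare the nullcline intercepts: K1/α12 = 259/1.48 = 175 > K2 = 137; K2/α21 = 137/1.26 = 109 < K1 = 259.
Since the inequalities point opposite ways, species 1 can invade but species 2 cannot.

species 1 excludes species 2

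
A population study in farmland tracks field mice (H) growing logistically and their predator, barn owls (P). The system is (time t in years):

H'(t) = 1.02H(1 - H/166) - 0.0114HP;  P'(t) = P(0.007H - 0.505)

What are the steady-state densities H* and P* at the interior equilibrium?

From dP/dt = 0 with P > 0: 0.007H* = 0.505, so H* = 72.1.
Substitute into dH/dt = 0: 1.02(1 - 72.1/166) = 0.0114P*.
The bracket is 0.565, giving P* = 0.577/0.0114 = 50.6.

H* ≈ 72.1, P* ≈ 50.6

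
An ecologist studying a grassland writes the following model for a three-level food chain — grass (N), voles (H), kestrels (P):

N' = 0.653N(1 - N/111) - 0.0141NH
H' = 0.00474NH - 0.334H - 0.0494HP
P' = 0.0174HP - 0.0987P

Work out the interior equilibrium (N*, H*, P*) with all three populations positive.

From dP/dt = 0: 0.0174H* = 0.0987, so H* = 5.67.
From dN/dt = 0: 0.653(1 - N*/111) = 0.0141·5.67, giving N* = 111·(1 - 0.122) = 97.4.
From dH/dt = 0: 0.00474·97.4 - 0.334 = 0.0494P*, so P* = 0.128/0.0494 = 2.58.

N* ≈ 97.4, H* ≈ 5.67, P* ≈ 2.58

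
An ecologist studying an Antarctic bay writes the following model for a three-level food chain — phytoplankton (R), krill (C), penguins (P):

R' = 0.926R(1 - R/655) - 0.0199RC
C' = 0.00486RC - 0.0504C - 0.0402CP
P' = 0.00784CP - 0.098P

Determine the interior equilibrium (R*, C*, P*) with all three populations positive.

From dP/dt = 0: 0.00784C* = 0.098, so C* = 12.5.
From dR/dt = 0: 0.926(1 - R*/655) = 0.0199·12.5, giving R* = 655·(1 - 0.269) = 479.
From dC/dt = 0: 0.00486·479 - 0.0504 = 0.0402P*, so P* = 2.28/0.0402 = 56.7.

R* ≈ 479, C* ≈ 12.5, P* ≈ 56.7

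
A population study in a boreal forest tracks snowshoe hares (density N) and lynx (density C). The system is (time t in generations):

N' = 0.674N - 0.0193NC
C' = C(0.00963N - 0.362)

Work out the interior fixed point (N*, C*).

Set dC/dt = 0 with C > 0: 0.00963N - 0.362 = 0, so N* = 0.362/0.00963 = 37.6.
Set dN/dt = 0 with N > 0: 0.674 - 0.0193C = 0, so C* = 0.674/0.0193 = 34.9.

N* ≈ 37.6, C* ≈ 34.9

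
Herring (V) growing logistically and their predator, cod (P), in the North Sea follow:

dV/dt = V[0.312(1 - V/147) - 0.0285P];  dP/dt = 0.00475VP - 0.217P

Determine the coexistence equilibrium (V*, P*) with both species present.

V* ≈ 45.7, P* ≈ 7.55

From dP/dt = 0 with P > 0: 0.00475V* = 0.217, so V* = 45.7.
Substitute into dV/dt = 0: 0.312(1 - 45.7/147) = 0.0285P*.
The bracket is 0.689, giving P* = 0.215/0.0285 = 7.55.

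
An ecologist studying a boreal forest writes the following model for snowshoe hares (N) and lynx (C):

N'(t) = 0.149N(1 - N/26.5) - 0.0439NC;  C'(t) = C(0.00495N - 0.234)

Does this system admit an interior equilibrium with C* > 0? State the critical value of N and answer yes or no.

The predator equation gives dC/dt > 0 only when N > 0.234/0.00495 = 47.3.
Without the predator, N → K = 26.5. Since 26.5 < 47.3, the predator cannot invade.

Threshold N = 47.3; K < 47.3, so no, the predator goes extinct.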